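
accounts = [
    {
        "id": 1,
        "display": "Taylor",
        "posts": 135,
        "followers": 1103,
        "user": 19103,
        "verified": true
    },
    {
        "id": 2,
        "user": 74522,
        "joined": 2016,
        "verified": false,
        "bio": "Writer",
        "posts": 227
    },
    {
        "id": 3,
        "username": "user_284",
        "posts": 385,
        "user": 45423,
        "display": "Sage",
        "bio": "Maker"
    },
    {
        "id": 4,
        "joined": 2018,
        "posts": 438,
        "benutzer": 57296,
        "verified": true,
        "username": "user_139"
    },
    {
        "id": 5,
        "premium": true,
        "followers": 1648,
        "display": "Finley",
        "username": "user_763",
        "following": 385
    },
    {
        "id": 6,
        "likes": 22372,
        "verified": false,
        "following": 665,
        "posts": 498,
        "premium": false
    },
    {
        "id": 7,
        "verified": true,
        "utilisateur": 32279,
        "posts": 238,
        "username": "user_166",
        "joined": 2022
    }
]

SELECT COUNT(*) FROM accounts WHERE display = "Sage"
1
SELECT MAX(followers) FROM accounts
1648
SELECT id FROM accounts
[1, 2, 3, 4, 5, 6, 7]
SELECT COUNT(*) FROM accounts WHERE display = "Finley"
1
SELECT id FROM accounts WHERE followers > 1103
[5]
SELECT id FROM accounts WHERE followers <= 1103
[1]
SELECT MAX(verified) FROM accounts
True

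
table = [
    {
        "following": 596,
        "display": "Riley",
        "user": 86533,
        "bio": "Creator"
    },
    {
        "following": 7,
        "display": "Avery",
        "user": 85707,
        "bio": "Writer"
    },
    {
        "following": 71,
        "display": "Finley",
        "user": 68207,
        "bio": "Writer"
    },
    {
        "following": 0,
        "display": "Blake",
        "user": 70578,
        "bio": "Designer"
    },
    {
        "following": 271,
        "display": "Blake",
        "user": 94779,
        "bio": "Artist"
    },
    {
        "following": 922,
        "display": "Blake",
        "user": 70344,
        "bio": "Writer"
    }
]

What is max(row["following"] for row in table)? 922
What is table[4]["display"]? "Blake"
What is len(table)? 6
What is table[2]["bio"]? "Writer"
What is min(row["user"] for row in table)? 68207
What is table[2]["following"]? 71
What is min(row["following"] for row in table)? 0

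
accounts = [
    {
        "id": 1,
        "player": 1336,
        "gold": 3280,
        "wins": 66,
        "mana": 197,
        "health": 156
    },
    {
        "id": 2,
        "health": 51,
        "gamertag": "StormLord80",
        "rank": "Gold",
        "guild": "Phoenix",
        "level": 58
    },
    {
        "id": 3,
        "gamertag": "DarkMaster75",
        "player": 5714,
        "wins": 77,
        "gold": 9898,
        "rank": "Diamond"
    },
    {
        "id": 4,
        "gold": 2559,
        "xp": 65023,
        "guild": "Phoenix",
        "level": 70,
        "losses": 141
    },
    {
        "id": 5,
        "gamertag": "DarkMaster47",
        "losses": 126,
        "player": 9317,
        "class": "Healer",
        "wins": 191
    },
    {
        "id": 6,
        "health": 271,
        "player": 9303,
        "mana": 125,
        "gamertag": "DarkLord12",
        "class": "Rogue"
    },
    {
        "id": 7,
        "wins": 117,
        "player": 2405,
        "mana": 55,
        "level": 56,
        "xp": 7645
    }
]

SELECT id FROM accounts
[1, 2, 3, 4, 5, 6, 7]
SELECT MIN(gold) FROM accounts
2559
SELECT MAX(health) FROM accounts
271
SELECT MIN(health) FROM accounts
51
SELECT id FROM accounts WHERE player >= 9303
[5, 6]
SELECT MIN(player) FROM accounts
1336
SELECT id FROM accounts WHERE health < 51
[]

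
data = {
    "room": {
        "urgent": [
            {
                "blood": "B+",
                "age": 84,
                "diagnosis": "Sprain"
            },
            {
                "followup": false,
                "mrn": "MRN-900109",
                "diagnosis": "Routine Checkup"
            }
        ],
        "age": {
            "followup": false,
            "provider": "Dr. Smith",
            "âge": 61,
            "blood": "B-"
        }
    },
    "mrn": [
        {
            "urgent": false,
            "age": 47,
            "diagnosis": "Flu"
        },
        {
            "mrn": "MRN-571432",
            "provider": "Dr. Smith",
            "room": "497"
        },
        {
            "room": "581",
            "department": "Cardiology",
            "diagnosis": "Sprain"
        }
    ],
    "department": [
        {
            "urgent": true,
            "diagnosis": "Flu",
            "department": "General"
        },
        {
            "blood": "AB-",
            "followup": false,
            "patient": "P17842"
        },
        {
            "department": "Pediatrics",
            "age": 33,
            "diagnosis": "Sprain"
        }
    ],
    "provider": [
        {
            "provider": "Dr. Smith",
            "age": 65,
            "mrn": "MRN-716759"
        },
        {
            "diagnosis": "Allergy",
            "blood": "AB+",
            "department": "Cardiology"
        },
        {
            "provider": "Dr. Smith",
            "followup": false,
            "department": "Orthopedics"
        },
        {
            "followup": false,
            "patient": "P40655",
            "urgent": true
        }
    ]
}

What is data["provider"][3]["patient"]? "P40655"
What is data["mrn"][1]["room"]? "497"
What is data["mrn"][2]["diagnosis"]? "Sprain"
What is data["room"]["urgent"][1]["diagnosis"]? "Routine Checkup"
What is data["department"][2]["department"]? "Pediatrics"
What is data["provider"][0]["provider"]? "Dr. Smith"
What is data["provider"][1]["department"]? "Cardiology"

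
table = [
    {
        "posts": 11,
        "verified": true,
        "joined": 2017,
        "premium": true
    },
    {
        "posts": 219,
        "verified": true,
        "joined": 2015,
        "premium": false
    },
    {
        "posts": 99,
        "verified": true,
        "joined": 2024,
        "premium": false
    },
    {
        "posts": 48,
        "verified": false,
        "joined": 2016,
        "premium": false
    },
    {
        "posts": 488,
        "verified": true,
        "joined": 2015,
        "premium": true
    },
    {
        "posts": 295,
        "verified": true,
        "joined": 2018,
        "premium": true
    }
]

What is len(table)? 6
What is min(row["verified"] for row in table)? False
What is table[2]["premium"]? False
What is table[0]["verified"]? True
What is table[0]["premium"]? True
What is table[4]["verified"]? True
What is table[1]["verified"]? True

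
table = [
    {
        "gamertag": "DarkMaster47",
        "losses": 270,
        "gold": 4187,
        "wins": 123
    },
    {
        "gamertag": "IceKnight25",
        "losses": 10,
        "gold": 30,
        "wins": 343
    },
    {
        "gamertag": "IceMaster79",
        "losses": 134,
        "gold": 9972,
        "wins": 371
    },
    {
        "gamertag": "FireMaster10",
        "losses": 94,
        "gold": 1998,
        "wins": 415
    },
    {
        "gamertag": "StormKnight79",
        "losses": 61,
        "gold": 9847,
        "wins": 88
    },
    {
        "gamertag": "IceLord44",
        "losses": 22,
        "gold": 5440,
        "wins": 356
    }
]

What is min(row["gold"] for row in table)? 30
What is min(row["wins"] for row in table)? 88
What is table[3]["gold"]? 1998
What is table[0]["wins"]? 123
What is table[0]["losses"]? 270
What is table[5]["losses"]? 22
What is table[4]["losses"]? 61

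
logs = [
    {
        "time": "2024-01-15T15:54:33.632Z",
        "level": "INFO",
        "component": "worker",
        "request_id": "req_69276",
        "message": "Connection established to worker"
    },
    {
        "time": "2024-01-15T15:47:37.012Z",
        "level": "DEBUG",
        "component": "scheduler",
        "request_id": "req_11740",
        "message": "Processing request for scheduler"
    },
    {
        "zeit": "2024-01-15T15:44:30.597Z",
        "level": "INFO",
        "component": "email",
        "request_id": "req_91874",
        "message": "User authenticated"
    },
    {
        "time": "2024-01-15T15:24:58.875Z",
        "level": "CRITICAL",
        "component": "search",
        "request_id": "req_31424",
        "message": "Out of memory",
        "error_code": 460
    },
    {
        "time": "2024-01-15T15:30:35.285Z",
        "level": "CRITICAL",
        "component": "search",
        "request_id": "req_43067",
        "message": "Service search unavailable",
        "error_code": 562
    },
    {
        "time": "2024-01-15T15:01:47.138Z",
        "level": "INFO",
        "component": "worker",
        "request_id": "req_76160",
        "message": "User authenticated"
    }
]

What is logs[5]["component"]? "worker"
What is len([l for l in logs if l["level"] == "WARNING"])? 0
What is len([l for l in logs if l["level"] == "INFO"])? 3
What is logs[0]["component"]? "worker"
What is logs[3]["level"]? "CRITICAL"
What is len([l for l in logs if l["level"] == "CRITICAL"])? 2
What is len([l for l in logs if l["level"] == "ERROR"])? 0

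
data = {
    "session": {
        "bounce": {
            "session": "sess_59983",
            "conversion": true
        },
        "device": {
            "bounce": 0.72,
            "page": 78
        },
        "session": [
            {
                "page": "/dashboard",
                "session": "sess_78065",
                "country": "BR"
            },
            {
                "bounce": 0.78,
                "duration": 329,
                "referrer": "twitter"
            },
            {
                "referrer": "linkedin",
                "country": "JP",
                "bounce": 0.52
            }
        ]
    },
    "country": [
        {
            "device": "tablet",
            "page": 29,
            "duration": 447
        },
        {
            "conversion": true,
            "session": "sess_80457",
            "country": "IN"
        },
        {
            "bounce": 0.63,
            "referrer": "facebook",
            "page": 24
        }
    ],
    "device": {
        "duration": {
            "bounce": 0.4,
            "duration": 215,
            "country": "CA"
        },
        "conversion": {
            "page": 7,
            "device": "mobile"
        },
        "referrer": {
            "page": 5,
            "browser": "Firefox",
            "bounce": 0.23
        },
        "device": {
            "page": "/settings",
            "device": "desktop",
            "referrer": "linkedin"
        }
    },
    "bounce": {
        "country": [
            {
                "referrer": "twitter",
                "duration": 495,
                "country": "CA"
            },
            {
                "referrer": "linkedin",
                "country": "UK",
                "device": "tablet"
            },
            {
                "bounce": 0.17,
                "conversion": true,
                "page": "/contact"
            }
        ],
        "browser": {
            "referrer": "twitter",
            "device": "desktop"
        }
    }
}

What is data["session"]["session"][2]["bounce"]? 0.52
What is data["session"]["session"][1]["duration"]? 329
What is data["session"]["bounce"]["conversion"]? True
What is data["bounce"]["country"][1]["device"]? "tablet"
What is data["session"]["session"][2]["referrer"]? "linkedin"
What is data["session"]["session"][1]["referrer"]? "twitter"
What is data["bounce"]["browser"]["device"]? "desktop"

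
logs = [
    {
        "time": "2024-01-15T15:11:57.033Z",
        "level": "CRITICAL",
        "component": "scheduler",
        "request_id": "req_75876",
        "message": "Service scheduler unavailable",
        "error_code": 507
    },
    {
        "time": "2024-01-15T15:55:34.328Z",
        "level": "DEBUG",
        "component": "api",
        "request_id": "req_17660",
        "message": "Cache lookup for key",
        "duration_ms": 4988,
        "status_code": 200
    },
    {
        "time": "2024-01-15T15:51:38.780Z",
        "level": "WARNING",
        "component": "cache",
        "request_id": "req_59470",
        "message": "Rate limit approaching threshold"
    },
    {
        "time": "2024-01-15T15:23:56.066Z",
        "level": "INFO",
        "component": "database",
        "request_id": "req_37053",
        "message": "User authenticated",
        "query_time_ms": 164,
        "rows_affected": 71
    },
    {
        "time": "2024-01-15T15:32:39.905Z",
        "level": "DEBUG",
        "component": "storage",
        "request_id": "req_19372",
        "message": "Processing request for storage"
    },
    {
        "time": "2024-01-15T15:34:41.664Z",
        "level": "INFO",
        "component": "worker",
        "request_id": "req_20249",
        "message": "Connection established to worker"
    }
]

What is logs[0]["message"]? "Service scheduler unavailable"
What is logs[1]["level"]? "DEBUG"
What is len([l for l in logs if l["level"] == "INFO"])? 2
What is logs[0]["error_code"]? 507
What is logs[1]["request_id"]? "req_17660"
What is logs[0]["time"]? "2024-01-15T15:11:57.033Z"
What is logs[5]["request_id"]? "req_20249"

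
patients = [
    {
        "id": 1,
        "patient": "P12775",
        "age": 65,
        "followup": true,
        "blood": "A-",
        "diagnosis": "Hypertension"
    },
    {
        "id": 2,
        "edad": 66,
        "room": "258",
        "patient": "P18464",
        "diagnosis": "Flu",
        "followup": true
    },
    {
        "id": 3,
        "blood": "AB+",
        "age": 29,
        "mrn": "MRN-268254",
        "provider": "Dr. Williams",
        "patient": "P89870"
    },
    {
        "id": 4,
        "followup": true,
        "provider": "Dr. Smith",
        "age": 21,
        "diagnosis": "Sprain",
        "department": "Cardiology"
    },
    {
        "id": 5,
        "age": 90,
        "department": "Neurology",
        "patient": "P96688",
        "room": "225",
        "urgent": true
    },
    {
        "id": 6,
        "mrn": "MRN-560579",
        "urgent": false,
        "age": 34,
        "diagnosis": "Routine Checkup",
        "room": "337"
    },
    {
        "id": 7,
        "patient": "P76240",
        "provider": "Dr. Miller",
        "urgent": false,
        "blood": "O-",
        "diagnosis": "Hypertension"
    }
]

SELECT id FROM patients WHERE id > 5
[6, 7]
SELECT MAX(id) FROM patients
7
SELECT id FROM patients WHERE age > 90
[]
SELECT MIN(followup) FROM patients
True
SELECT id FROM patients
[1, 2, 3, 4, 5, 6, 7]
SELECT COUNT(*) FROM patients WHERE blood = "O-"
1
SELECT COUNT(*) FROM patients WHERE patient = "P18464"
1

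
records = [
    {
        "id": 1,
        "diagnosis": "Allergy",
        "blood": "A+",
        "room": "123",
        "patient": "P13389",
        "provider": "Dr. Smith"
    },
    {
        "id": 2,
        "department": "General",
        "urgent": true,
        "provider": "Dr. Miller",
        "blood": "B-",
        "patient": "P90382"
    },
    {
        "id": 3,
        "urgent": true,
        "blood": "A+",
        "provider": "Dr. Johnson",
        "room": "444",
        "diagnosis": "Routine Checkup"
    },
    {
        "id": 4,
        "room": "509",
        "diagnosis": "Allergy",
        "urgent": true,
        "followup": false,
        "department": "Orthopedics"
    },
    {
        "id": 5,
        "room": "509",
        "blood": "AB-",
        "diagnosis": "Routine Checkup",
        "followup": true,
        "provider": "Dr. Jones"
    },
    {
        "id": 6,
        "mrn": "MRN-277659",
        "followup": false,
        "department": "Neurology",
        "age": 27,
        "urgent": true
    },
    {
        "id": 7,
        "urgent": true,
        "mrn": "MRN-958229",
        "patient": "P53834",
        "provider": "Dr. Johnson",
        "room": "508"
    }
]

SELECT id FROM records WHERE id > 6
[7]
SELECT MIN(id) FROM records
1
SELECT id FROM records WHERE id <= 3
[1, 2, 3]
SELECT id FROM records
[1, 2, 3, 4, 5, 6, 7]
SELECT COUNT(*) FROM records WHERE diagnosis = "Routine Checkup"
2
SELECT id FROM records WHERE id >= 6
[6, 7]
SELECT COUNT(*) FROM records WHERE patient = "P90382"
1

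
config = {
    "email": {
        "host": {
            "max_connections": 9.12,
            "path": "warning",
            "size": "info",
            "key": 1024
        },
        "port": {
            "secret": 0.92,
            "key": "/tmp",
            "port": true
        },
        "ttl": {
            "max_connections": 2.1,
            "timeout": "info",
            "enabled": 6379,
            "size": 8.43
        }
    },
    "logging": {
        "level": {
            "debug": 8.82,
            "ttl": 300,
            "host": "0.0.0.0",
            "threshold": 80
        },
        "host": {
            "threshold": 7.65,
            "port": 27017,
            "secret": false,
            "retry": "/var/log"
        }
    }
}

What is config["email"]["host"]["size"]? "info"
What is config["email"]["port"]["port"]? True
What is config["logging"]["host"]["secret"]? False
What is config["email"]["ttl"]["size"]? 8.43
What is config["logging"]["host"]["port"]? 27017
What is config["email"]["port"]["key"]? "/tmp"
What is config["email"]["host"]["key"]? 1024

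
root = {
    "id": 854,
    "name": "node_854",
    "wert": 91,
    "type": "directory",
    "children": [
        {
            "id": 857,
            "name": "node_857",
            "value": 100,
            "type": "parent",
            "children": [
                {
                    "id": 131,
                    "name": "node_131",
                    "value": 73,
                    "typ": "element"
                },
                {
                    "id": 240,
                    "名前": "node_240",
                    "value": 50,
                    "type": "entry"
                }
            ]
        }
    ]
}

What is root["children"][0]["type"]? "parent"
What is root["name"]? "node_854"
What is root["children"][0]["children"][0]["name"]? "node_131"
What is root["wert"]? 91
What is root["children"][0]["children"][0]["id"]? 131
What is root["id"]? 854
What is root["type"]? "directory"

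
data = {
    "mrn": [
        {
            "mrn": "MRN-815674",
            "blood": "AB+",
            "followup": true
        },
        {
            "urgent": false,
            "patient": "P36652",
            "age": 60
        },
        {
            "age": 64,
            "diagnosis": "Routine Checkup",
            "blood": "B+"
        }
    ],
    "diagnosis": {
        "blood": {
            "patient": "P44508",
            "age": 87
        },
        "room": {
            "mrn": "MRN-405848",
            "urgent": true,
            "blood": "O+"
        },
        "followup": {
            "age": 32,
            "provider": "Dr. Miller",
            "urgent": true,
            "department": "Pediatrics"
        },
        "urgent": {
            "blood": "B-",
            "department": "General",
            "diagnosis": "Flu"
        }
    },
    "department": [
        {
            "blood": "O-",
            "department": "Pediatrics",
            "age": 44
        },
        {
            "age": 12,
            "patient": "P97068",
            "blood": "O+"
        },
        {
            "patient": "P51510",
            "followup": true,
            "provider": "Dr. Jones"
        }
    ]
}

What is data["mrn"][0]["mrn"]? "MRN-815674"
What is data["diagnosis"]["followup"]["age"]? 32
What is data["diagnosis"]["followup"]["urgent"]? True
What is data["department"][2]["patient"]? "P51510"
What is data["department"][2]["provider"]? "Dr. Jones"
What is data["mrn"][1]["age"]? 60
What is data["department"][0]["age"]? 44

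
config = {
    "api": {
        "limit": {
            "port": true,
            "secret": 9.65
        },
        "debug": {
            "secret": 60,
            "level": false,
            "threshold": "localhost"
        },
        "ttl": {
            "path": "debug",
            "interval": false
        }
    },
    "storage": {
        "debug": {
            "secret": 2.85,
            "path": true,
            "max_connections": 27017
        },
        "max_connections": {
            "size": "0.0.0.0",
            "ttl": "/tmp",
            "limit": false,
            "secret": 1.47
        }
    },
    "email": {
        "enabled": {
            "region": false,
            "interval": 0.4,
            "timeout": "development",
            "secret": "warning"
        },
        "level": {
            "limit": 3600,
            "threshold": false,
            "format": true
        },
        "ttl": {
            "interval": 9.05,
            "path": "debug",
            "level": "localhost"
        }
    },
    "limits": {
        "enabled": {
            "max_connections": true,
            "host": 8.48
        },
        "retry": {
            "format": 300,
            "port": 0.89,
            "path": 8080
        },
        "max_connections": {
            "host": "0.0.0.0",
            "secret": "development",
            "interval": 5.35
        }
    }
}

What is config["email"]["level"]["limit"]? 3600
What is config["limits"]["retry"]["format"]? 300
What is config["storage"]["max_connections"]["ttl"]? "/tmp"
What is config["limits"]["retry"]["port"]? 0.89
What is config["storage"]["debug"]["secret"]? 2.85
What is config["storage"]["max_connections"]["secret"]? 1.47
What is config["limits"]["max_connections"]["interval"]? 5.35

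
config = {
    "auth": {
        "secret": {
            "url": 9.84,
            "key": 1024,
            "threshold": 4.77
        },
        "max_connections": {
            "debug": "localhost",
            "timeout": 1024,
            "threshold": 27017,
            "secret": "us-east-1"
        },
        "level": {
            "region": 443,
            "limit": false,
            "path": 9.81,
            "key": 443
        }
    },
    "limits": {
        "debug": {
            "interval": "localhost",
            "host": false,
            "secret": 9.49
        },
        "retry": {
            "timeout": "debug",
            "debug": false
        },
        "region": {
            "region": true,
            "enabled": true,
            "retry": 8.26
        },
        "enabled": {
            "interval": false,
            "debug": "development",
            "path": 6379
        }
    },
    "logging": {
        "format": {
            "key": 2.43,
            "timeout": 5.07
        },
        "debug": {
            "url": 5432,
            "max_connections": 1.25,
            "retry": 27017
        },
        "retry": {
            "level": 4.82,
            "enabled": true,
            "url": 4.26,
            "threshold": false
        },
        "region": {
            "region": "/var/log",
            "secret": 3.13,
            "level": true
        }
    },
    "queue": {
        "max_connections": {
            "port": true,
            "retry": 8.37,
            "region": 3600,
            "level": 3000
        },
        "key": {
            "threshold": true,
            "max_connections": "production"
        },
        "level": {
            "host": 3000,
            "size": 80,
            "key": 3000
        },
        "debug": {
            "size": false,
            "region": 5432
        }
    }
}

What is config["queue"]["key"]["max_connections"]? "production"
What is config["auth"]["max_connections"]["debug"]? "localhost"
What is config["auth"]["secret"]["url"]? 9.84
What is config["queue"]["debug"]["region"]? 5432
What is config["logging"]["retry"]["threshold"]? False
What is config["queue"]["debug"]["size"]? False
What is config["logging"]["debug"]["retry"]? 27017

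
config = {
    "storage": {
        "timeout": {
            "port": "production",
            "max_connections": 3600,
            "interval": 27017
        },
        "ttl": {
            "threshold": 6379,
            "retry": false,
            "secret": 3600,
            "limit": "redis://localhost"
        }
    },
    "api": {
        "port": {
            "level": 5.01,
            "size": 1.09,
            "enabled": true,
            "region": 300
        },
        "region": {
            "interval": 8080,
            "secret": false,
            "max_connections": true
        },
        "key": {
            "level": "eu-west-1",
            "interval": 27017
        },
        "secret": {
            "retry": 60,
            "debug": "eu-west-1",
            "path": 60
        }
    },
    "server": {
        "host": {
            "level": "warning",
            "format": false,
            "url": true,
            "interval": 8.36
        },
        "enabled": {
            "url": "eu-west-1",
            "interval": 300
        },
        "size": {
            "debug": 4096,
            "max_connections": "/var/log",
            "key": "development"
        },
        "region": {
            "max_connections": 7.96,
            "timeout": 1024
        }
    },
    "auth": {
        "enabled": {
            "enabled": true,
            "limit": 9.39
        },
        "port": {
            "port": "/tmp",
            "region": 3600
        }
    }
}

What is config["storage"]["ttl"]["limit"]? "redis://localhost"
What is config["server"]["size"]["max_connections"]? "/var/log"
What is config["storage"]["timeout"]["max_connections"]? 3600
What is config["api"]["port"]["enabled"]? True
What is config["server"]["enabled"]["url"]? "eu-west-1"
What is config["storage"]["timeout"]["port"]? "production"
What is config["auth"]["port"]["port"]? "/tmp"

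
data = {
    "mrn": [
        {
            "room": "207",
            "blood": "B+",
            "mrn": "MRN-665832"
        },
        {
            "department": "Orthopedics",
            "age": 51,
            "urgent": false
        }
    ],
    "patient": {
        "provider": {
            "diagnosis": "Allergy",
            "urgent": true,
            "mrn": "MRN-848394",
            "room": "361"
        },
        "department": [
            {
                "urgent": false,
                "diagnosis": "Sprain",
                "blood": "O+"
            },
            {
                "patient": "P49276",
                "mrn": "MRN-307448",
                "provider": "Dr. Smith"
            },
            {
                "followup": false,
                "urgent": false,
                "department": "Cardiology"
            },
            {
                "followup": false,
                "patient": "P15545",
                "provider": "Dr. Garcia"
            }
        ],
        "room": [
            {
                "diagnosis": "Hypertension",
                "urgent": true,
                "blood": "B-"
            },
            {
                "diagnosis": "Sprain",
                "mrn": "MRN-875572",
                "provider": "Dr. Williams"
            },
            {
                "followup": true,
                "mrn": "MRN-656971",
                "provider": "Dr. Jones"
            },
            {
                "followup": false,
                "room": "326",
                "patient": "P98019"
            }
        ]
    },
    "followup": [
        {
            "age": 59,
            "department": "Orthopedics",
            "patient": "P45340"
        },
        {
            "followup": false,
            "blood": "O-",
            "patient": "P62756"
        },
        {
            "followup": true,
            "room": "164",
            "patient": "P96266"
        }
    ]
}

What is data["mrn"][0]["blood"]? "B+"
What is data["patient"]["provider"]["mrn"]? "MRN-848394"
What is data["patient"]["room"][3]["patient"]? "P98019"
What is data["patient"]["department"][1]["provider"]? "Dr. Smith"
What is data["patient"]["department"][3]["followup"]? False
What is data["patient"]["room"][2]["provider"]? "Dr. Jones"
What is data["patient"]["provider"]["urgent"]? True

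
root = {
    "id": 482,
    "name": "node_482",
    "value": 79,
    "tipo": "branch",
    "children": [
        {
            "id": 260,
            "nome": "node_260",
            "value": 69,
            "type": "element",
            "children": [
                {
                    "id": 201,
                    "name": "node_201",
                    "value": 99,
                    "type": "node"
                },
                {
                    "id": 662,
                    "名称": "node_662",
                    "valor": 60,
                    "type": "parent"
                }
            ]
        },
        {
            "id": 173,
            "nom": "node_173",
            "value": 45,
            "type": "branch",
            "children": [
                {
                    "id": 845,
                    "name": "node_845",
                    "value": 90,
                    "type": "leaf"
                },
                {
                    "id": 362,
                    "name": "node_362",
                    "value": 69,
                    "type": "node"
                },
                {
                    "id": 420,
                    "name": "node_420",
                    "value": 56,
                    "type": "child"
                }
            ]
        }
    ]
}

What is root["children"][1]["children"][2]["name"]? "node_420"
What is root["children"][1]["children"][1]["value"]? 69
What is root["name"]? "node_482"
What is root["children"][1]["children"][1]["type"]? "node"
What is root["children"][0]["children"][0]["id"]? 201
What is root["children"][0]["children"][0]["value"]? 99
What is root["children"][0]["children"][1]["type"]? "parent"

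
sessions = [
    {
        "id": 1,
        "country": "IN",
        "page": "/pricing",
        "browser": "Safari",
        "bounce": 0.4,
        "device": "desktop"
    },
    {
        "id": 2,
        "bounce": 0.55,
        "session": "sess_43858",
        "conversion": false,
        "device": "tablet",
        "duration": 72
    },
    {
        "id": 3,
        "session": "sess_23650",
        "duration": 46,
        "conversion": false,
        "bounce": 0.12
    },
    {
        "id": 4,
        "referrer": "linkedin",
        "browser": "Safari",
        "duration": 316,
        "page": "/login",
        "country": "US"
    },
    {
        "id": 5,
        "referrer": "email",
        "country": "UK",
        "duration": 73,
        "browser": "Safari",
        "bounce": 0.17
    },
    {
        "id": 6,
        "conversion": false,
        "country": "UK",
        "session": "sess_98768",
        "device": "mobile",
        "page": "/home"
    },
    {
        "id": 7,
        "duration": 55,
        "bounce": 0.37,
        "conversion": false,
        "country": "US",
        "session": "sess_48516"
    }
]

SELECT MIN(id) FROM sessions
1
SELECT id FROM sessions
[1, 2, 3, 4, 5, 6, 7]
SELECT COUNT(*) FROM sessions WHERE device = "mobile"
1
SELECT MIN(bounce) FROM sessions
0.12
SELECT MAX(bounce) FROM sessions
0.55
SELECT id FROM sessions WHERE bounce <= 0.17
[3, 5]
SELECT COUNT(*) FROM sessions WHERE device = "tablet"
1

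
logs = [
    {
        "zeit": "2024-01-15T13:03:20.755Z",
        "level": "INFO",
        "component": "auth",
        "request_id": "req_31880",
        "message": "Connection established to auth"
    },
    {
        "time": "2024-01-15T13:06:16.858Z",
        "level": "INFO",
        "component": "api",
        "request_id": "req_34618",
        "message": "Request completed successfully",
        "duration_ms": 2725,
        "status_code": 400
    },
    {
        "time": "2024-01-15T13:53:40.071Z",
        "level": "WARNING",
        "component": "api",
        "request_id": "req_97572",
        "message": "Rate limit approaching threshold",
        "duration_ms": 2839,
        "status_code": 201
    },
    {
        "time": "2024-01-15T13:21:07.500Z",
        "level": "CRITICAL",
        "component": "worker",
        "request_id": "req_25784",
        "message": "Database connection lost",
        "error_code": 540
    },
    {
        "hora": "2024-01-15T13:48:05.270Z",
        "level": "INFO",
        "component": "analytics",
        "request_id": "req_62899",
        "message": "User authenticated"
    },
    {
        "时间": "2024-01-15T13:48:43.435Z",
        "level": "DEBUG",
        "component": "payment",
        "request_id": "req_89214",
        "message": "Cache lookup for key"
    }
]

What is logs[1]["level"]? "INFO"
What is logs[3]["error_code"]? 540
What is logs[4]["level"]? "INFO"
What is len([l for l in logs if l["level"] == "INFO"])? 3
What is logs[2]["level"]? "WARNING"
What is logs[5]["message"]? "Cache lookup for key"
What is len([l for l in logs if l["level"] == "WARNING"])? 1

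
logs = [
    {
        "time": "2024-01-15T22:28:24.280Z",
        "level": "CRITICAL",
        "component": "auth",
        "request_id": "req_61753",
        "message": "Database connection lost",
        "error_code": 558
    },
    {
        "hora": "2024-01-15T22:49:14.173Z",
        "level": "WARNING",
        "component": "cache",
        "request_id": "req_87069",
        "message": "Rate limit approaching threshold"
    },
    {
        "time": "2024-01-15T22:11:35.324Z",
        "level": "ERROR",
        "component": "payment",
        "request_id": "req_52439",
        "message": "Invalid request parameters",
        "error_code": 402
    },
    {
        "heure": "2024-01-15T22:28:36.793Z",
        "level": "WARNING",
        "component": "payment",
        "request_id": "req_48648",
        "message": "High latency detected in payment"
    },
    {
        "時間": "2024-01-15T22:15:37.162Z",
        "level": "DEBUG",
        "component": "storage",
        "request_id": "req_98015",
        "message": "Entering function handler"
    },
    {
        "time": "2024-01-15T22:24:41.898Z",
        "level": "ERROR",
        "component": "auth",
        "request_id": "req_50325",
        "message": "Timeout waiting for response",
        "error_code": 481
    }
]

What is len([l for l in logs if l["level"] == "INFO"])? 0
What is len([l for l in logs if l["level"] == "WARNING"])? 2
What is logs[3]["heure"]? "2024-01-15T22:28:36.793Z"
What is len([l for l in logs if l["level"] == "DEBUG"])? 1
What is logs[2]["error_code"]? 402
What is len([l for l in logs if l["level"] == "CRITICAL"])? 1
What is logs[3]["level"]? "WARNING"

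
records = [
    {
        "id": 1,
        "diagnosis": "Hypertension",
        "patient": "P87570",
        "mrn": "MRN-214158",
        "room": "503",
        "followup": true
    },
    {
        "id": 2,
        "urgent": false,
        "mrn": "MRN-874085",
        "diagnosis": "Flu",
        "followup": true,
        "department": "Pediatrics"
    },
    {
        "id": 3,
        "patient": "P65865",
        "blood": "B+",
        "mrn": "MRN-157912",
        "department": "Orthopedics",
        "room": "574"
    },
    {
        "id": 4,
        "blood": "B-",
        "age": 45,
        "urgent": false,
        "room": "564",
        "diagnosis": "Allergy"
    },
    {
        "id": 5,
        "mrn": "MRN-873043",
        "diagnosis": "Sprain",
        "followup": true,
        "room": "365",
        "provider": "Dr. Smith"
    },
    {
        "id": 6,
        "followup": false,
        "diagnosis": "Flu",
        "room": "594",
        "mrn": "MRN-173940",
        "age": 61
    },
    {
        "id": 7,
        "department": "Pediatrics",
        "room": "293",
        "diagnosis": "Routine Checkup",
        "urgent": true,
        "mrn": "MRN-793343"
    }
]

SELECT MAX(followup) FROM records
True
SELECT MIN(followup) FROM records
False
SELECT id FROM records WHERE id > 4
[5, 6, 7]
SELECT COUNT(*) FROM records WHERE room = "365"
1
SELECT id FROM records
[1, 2, 3, 4, 5, 6, 7]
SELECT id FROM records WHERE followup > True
[]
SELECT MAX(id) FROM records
7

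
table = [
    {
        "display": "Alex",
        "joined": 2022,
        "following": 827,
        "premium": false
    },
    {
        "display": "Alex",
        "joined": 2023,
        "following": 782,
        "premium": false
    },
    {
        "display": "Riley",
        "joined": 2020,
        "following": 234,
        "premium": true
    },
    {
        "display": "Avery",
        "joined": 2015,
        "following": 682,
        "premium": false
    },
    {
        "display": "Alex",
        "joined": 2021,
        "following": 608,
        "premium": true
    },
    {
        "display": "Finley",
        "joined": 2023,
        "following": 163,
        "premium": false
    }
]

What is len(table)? 6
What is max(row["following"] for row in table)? 827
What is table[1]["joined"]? 2023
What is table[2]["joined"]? 2020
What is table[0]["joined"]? 2022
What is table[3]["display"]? "Avery"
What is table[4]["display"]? "Alex"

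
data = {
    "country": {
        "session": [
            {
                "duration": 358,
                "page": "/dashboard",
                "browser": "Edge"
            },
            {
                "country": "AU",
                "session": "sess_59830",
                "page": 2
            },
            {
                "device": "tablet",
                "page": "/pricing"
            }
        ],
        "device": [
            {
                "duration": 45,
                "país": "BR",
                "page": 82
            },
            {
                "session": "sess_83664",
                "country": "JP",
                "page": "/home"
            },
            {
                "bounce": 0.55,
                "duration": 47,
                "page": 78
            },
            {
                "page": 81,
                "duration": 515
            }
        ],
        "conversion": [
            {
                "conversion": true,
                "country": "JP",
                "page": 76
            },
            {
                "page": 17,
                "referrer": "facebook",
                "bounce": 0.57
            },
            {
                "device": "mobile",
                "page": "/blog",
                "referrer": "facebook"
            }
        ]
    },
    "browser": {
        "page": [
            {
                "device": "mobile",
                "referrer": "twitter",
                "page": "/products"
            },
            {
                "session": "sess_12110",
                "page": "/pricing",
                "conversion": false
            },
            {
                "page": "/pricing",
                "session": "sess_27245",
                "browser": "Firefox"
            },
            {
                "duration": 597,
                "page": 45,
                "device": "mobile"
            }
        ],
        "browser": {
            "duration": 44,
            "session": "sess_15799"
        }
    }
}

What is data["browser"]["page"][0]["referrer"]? "twitter"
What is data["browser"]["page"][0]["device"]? "mobile"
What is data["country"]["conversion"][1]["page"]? 17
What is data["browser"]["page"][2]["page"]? "/pricing"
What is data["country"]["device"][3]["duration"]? 515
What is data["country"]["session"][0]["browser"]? "Edge"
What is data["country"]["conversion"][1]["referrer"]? "facebook"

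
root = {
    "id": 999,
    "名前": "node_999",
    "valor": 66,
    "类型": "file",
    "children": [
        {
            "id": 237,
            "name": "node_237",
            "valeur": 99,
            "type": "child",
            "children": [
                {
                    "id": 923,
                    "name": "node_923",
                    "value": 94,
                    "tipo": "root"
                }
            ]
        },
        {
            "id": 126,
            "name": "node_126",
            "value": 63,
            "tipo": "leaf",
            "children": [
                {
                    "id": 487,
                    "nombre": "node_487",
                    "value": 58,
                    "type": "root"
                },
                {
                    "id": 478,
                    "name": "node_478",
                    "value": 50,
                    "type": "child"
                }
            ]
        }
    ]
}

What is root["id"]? 999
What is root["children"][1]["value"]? 63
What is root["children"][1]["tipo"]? "leaf"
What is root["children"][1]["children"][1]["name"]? "node_478"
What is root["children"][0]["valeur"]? 99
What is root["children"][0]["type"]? "child"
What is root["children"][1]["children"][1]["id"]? 478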